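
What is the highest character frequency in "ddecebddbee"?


Input: ddecebddbee
Character counts:
  'b': 2
  'c': 1
  'd': 4
  'e': 4
Maximum frequency: 4

4


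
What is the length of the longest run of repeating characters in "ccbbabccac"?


Input: "ccbbabccac"
Scanning for longest run:
  Position 1 ('c'): continues run of 'c', length=2
  Position 2 ('b'): new char, reset run to 1
  Position 3 ('b'): continues run of 'b', length=2
  Position 4 ('a'): new char, reset run to 1
  Position 5 ('b'): new char, reset run to 1
  Position 6 ('c'): new char, reset run to 1
  Position 7 ('c'): continues run of 'c', length=2
  Position 8 ('a'): new char, reset run to 1
  Position 9 ('c'): new char, reset run to 1
Longest run: 'c' with length 2

2


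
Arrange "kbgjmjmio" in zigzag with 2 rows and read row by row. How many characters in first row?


Zigzag "kbgjmjmio" into 2 rows:
Placing characters:
  'k' => row 0
  'b' => row 1
  'g' => row 0
  'j' => row 1
  'm' => row 0
  'j' => row 1
  'm' => row 0
  'i' => row 1
  'o' => row 0
Rows:
  Row 0: "kgmmo"
  Row 1: "bjji"
First row length: 5

5


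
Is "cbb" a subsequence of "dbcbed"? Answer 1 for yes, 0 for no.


Check if "cbb" is a subsequence of "dbcbed"
Greedy scan:
  Position 0 ('d'): no match needed
  Position 1 ('b'): no match needed
  Position 2 ('c'): matches sub[0] = 'c'
  Position 3 ('b'): matches sub[1] = 'b'
  Position 4 ('e'): no match needed
  Position 5 ('d'): no match needed
Only matched 2/3 characters => not a subsequence

0


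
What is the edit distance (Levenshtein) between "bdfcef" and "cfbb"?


Computing edit distance: "bdfcef" -> "cfbb"
DP table:
           c    f    b    b
      0    1    2    3    4
  b   1    1    2    2    3
  d   2    2    2    3    3
  f   3    3    2    3    4
  c   4    3    3    3    4
  e   5    4    4    4    4
  f   6    5    4    5    5
Edit distance = dp[6][4] = 5

5


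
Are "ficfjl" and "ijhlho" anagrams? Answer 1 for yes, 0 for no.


Strings: "ficfjl", "ijhlho"
Sorted first:  cffijl
Sorted second: hhijlo
Differ at position 0: 'c' vs 'h' => not anagrams

0


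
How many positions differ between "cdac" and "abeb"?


Comparing "cdac" and "abeb" position by position:
  Position 0: 'c' vs 'a' => DIFFER
  Position 1: 'd' vs 'b' => DIFFER
  Position 2: 'a' vs 'e' => DIFFER
  Position 3: 'c' vs 'b' => DIFFER
Positions that differ: 4

4


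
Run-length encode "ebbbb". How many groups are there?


Input: ebbbb
Scanning for consecutive runs:
  Group 1: 'e' x 1 (positions 0-0)
  Group 2: 'b' x 4 (positions 1-4)
Total groups: 2

2


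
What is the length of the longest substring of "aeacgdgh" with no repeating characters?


Input: "aeacgdgh"
Sliding window (track last position of each char):
  Position 0 ('a'): window [0,0] length 1 -- new best
  Position 1 ('e'): window [0,1] length 2 -- new best
  Position 2 ('a'): repeat (last at 0), move window start to 1
  Position 2 ('a'): window [1,2] length 2
  Position 3 ('c'): window [1,3] length 3 -- new best
  Position 4 ('g'): window [1,4] length 4 -- new best
  Position 5 ('d'): window [1,5] length 5 -- new best
  Position 6 ('g'): repeat (last at 4), move window start to 5
  Position 6 ('g'): window [5,6] length 2
  Position 7 ('h'): window [5,7] length 3
Longest substring with no repeats: "eacgd" with length 5

5


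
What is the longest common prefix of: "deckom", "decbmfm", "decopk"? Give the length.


Words: deckom, decbmfm, decopk
  Position 0: all 'd' => match
  Position 1: all 'e' => match
  Position 2: all 'c' => match
  Position 3: ('k', 'b', 'o') => mismatch, stop
LCP = "dec" (length 3)

3


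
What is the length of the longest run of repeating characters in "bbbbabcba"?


Input: "bbbbabcba"
Scanning for longest run:
  Position 1 ('b'): continues run of 'b', length=2
  Position 2 ('b'): continues run of 'b', length=3
  Position 3 ('b'): continues run of 'b', length=4
  Position 4 ('a'): new char, reset run to 1
  Position 5 ('b'): new char, reset run to 1
  Position 6 ('c'): new char, reset run to 1
  Position 7 ('b'): new char, reset run to 1
  Position 8 ('a'): new char, reset run to 1
Longest run: 'b' with length 4

4


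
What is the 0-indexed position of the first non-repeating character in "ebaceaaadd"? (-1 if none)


Input: ebaceaaadd
Character frequencies:
  'a': 4
  'b': 1
  'c': 1
  'd': 2
  'e': 2
Scanning left to right for freq == 1:
  Position 0 ('e'): freq=2, skip
  Position 1 ('b'): unique! => answer = 1

1


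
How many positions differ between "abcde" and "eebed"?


Comparing "abcde" and "eebed" position by position:
  Position 0: 'a' vs 'e' => DIFFER
  Position 1: 'b' vs 'e' => DIFFER
  Position 2: 'c' vs 'b' => DIFFER
  Position 3: 'd' vs 'e' => DIFFER
  Position 4: 'e' vs 'd' => DIFFER
Positions that differ: 5

5


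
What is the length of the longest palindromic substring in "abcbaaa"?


Input: "abcbaaa"
Checking substrings for palindromes:
  [0:5] "abcba" (len 5) => palindrome
  [1:4] "bcb" (len 3) => palindrome
  [4:7] "aaa" (len 3) => palindrome
  [4:6] "aa" (len 2) => palindrome
  [5:7] "aa" (len 2) => palindrome
Longest palindromic substring: "abcba" with length 5

5


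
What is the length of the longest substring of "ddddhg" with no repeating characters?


Input: "ddddhg"
Sliding window (track last position of each char):
  Position 0 ('d'): window [0,0] length 1 -- new best
  Position 1 ('d'): repeat (last at 0), move window start to 1
  Position 1 ('d'): window [1,1] length 1
  Position 2 ('d'): repeat (last at 1), move window start to 2
  Position 2 ('d'): window [2,2] length 1
  Position 3 ('d'): repeat (last at 2), move window start to 3
  Position 3 ('d'): window [3,3] length 1
  Position 4 ('h'): window [3,4] length 2 -- new best
  Position 5 ('g'): window [3,5] length 3 -- new best
Longest substring with no repeats: "dhg" with length 3

3


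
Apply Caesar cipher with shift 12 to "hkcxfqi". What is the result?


Caesar cipher: shift "hkcxfqi" by 12
  'h' (pos 7) + 12 = pos 19 = 't'
  'k' (pos 10) + 12 = pos 22 = 'w'
  'c' (pos 2) + 12 = pos 14 = 'o'
  'x' (pos 23) + 12 = pos 9 = 'j'
  'f' (pos 5) + 12 = pos 17 = 'r'
  'q' (pos 16) + 12 = pos 2 = 'c'
  'i' (pos 8) + 12 = pos 20 = 'u'
Result: twojrcu

twojrcu


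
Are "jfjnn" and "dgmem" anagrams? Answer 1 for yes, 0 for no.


Strings: "jfjnn", "dgmem"
Sorted first:  fjjnn
Sorted second: degmm
Differ at position 0: 'f' vs 'd' => not anagrams

0


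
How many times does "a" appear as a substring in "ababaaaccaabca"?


Searching for "a" in "ababaaaccaabca"
Scanning each position:
  Position 0: "a" => MATCH
  Position 1: "b" => no
  Position 2: "a" => MATCH
  Position 3: "b" => no
  Position 4: "a" => MATCH
  Position 5: "a" => MATCH
  Position 6: "a" => MATCH
  Position 7: "c" => no
  Position 8: "c" => no
  Position 9: "a" => MATCH
  Position 10: "a" => MATCH
  Position 11: "b" => no
  Position 12: "c" => no
  Position 13: "a" => MATCH
Total occurrences: 8

8


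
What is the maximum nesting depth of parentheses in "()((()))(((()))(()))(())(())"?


Input: "()((()))(((()))(()))(())(())"
Tracking depth:
  Position 0 '(': depth becomes 1
  Position 1 ')': depth becomes 0
  Position 2 '(': depth becomes 1
  Position 3 '(': depth becomes 2
  Position 4 '(': depth becomes 3
  Position 5 ')': depth becomes 2
  Position 6 ')': depth becomes 1
  Position 7 ')': depth becomes 0
  Position 8 '(': depth becomes 1
  Position 9 '(': depth becomes 2
  Position 10 '(': depth becomes 3
  Position 11 '(': depth becomes 4
  Position 12 ')': depth becomes 3
  Position 13 ')': depth becomes 2
  Position 14 ')': depth becomes 1
  Position 15 '(': depth becomes 2
  Position 16 '(': depth becomes 3
  Position 17 ')': depth becomes 2
  Position 18 ')': depth becomes 1
  Position 19 ')': depth becomes 0
  Position 20 '(': depth becomes 1
  Position 21 '(': depth becomes 2
  Position 22 ')': depth becomes 1
  Position 23 ')': depth becomes 0
  Position 24 '(': depth becomes 1
  Position 25 '(': depth becomes 2
  Position 26 ')': depth becomes 1
  Position 27 ')': depth becomes 0
Maximum depth reached: 4

4


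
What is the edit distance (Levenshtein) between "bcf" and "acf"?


Computing edit distance: "bcf" -> "acf"
DP table:
           a    c    f
      0    1    2    3
  b   1    1    2    3
  c   2    2    1    2
  f   3    3    2    1
Edit distance = dp[3][3] = 1

1


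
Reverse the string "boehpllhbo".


Input: boehpllhbo
Reading characters right to left:
  Position 9: 'o'
  Position 8: 'b'
  Position 7: 'h'
  Position 6: 'l'
  Position 5: 'l'
  Position 4: 'p'
  Position 3: 'h'
  Position 2: 'e'
  Position 1: 'o'
  Position 0: 'b'
Reversed: obhllpheob

obhllpheob


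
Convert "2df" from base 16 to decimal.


Input: "2df" in base 16
Positional expansion:
  Digit '2' (value 2) x 16^2 = 512
  Digit 'd' (value 13) x 16^1 = 208
  Digit 'f' (value 15) x 16^0 = 15
Sum = 735

735


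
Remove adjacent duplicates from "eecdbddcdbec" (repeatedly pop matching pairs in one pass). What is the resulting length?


Input: eecdbddcdbec
Stack-based adjacent duplicate removal:
  Read 'e': push. Stack: e
  Read 'e': matches stack top 'e' => pop. Stack: (empty)
  Read 'c': push. Stack: c
  Read 'd': push. Stack: cd
  Read 'b': push. Stack: cdb
  Read 'd': push. Stack: cdbd
  Read 'd': matches stack top 'd' => pop. Stack: cdb
  Read 'c': push. Stack: cdbc
  Read 'd': push. Stack: cdbcd
  Read 'b': push. Stack: cdbcdb
  Read 'e': push. Stack: cdbcdbe
  Read 'c': push. Stack: cdbcdbec
Final stack: "cdbcdbec" (length 8)

8


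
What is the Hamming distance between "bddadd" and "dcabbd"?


Comparing "bddadd" and "dcabbd" position by position:
  Position 0: 'b' vs 'd' => differ
  Position 1: 'd' vs 'c' => differ
  Position 2: 'd' vs 'a' => differ
  Position 3: 'a' vs 'b' => differ
  Position 4: 'd' vs 'b' => differ
  Position 5: 'd' vs 'd' => same
Total differences (Hamming distance): 5

5


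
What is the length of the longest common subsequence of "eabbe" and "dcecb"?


LCS of "eabbe" and "dcecb"
DP table:
           d    c    e    c    b
      0    0    0    0    0    0
  e   0    0    0    1    1    1
  a   0    0    0    1    1    1
  b   0    0    0    1    1    2
  b   0    0    0    1    1    2
  e   0    0    0    1    1    2
LCS length = dp[5][5] = 2

2


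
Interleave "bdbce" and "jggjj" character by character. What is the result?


Interleaving "bdbce" and "jggjj":
  Position 0: 'b' from first, 'j' from second => "bj"
  Position 1: 'd' from first, 'g' from second => "dg"
  Position 2: 'b' from first, 'g' from second => "bg"
  Position 3: 'c' from first, 'j' from second => "cj"
  Position 4: 'e' from first, 'j' from second => "ej"
Result: bjdgbgcjej

bjdgbgcjej


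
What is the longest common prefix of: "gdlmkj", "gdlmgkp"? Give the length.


Words: gdlmkj, gdlmgkp
  Position 0: all 'g' => match
  Position 1: all 'd' => match
  Position 2: all 'l' => match
  Position 3: all 'm' => match
  Position 4: ('k', 'g') => mismatch, stop
LCP = "gdlm" (length 4)

4


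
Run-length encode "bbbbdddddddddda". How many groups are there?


Input: bbbbdddddddddda
Scanning for consecutive runs:
  Group 1: 'b' x 4 (positions 0-3)
  Group 2: 'd' x 10 (positions 4-13)
  Group 3: 'a' x 1 (positions 14-14)
Total groups: 3

3


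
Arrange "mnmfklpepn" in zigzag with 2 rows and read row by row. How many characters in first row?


Zigzag "mnmfklpepn" into 2 rows:
Placing characters:
  'm' => row 0
  'n' => row 1
  'm' => row 0
  'f' => row 1
  'k' => row 0
  'l' => row 1
  'p' => row 0
  'e' => row 1
  'p' => row 0
  'n' => row 1
Rows:
  Row 0: "mmkpp"
  Row 1: "nflen"
First row length: 5

5


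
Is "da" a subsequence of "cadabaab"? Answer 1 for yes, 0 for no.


Check if "da" is a subsequence of "cadabaab"
Greedy scan:
  Position 0 ('c'): no match needed
  Position 1 ('a'): no match needed
  Position 2 ('d'): matches sub[0] = 'd'
  Position 3 ('a'): matches sub[1] = 'a'
  Position 4 ('b'): no match needed
  Position 5 ('a'): no match needed
  Position 6 ('a'): no match needed
  Position 7 ('b'): no match needed
All 2 characters matched => is a subsequence

1


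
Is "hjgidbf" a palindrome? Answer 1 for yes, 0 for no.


Input: hjgidbf
Reversed: fbdigjh
  Compare pos 0 ('h') with pos 6 ('f'): MISMATCH
  Compare pos 1 ('j') with pos 5 ('b'): MISMATCH
  Compare pos 2 ('g') with pos 4 ('d'): MISMATCH
Result: not a palindrome

0


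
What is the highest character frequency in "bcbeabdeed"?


Input: bcbeabdeed
Character counts:
  'a': 1
  'b': 3
  'c': 1
  'd': 2
  'e': 3
Maximum frequency: 3

3


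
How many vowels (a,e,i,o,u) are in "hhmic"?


Input: hhmic
Checking each character:
  'h' at position 0: consonant
  'h' at position 1: consonant
  'm' at position 2: consonant
  'i' at position 3: vowel (running total: 1)
  'c' at position 4: consonant
Total vowels: 1

1


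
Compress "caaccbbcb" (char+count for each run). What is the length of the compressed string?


Input: caaccbbcb
Runs:
  'c' x 1 => "c1"
  'a' x 2 => "a2"
  'c' x 2 => "c2"
  'b' x 2 => "b2"
  'c' x 1 => "c1"
  'b' x 1 => "b1"
Compressed: "c1a2c2b2c1b1"
Compressed length: 12

12


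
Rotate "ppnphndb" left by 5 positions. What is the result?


Input: "ppnphndb", rotate left by 5
First 5 characters: "ppnph"
Remaining characters: "ndb"
Concatenate remaining + first: "ndb" + "ppnph" = "ndbppnph"

ndbppnph


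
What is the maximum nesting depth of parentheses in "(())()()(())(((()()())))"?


Input: "(())()()(())(((()()())))"
Tracking depth:
  Position 0 '(': depth becomes 1
  Position 1 '(': depth becomes 2
  Position 2 ')': depth becomes 1
  Position 3 ')': depth becomes 0
  Position 4 '(': depth becomes 1
  Position 5 ')': depth becomes 0
  Position 6 '(': depth becomes 1
  Position 7 ')': depth becomes 0
  Position 8 '(': depth becomes 1
  Position 9 '(': depth becomes 2
  Position 10 ')': depth becomes 1
  Position 11 ')': depth becomes 0
  Position 12 '(': depth becomes 1
  Position 13 '(': depth becomes 2
  Position 14 '(': depth becomes 3
  Position 15 '(': depth becomes 4
  Position 16 ')': depth becomes 3
  Position 17 '(': depth becomes 4
  Position 18 ')': depth becomes 3
  Position 19 '(': depth becomes 4
  Position 20 ')': depth becomes 3
  Position 21 ')': depth becomes 2
  Position 22 ')': depth becomes 1
  Position 23 ')': depth becomes 0
Maximum depth reached: 4

4


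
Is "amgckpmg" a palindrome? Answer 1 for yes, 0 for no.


Input: amgckpmg
Reversed: gmpkcgma
  Compare pos 0 ('a') with pos 7 ('g'): MISMATCH
  Compare pos 1 ('m') with pos 6 ('m'): match
  Compare pos 2 ('g') with pos 5 ('p'): MISMATCH
  Compare pos 3 ('c') with pos 4 ('k'): MISMATCH
Result: not a palindrome

0


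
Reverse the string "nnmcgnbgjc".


Input: nnmcgnbgjc
Reading characters right to left:
  Position 9: 'c'
  Position 8: 'j'
  Position 7: 'g'
  Position 6: 'b'
  Position 5: 'n'
  Position 4: 'g'
  Position 3: 'c'
  Position 2: 'm'
  Position 1: 'n'
  Position 0: 'n'
Reversed: cjgbngcmnn

cjgbngcmnn


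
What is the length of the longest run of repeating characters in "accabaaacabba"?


Input: "accabaaacabba"
Scanning for longest run:
  Position 1 ('c'): new char, reset run to 1
  Position 2 ('c'): continues run of 'c', length=2
  Position 3 ('a'): new char, reset run to 1
  Position 4 ('b'): new char, reset run to 1
  Position 5 ('a'): new char, reset run to 1
  Position 6 ('a'): continues run of 'a', length=2
  Position 7 ('a'): continues run of 'a', length=3
  Position 8 ('c'): new char, reset run to 1
  Position 9 ('a'): new char, reset run to 1
  Position 10 ('b'): new char, reset run to 1
  Position 11 ('b'): continues run of 'b', length=2
  Position 12 ('a'): new char, reset run to 1
Longest run: 'a' with length 3

3


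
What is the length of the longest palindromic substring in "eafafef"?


Input: "eafafef"
Checking substrings for palindromes:
  [1:4] "afa" (len 3) => palindrome
  [2:5] "faf" (len 3) => palindrome
  [4:7] "fef" (len 3) => palindrome
Longest palindromic substring: "afa" with length 3

3


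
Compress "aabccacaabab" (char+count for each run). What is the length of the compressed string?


Input: aabccacaabab
Runs:
  'a' x 2 => "a2"
  'b' x 1 => "b1"
  'c' x 2 => "c2"
  'a' x 1 => "a1"
  'c' x 1 => "c1"
  'a' x 2 => "a2"
  'b' x 1 => "b1"
  'a' x 1 => "a1"
  'b' x 1 => "b1"
Compressed: "a2b1c2a1c1a2b1a1b1"
Compressed length: 18

18


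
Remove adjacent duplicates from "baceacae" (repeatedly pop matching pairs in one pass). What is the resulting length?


Input: baceacae
Stack-based adjacent duplicate removal:
  Read 'b': push. Stack: b
  Read 'a': push. Stack: ba
  Read 'c': push. Stack: bac
  Read 'e': push. Stack: bace
  Read 'a': push. Stack: bacea
  Read 'c': push. Stack: baceac
  Read 'a': push. Stack: baceaca
  Read 'e': push. Stack: baceacae
Final stack: "baceacae" (length 8)

8


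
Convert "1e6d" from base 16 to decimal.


Input: "1e6d" in base 16
Positional expansion:
  Digit '1' (value 1) x 16^3 = 4096
  Digit 'e' (value 14) x 16^2 = 3584
  Digit '6' (value 6) x 16^1 = 96
  Digit 'd' (value 13) x 16^0 = 13
Sum = 7789

7789


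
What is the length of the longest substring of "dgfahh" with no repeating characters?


Input: "dgfahh"
Sliding window (track last position of each char):
  Position 0 ('d'): window [0,0] length 1 -- new best
  Position 1 ('g'): window [0,1] length 2 -- new best
  Position 2 ('f'): window [0,2] length 3 -- new best
  Position 3 ('a'): window [0,3] length 4 -- new best
  Position 4 ('h'): window [0,4] length 5 -- new best
  Position 5 ('h'): repeat (last at 4), move window start to 5
  Position 5 ('h'): window [5,5] length 1
Longest substring with no repeats: "dgfah" with length 5

5


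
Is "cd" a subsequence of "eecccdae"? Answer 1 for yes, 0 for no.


Check if "cd" is a subsequence of "eecccdae"
Greedy scan:
  Position 0 ('e'): no match needed
  Position 1 ('e'): no match needed
  Position 2 ('c'): matches sub[0] = 'c'
  Position 3 ('c'): no match needed
  Position 4 ('c'): no match needed
  Position 5 ('d'): matches sub[1] = 'd'
  Position 6 ('a'): no match needed
  Position 7 ('e'): no match needed
All 2 characters matched => is a subsequence

1


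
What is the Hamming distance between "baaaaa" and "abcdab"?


Comparing "baaaaa" and "abcdab" position by position:
  Position 0: 'b' vs 'a' => differ
  Position 1: 'a' vs 'b' => differ
  Position 2: 'a' vs 'c' => differ
  Position 3: 'a' vs 'd' => differ
  Position 4: 'a' vs 'a' => same
  Position 5: 'a' vs 'b' => differ
Total differences (Hamming distance): 5

5


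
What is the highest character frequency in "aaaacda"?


Input: aaaacda
Character counts:
  'a': 5
  'c': 1
  'd': 1
Maximum frequency: 5

5


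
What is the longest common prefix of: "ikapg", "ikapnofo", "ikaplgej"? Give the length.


Words: ikapg, ikapnofo, ikaplgej
  Position 0: all 'i' => match
  Position 1: all 'k' => match
  Position 2: all 'a' => match
  Position 3: all 'p' => match
  Position 4: ('g', 'n', 'l') => mismatch, stop
LCP = "ikap" (length 4)

4


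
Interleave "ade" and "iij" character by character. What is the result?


Interleaving "ade" and "iij":
  Position 0: 'a' from first, 'i' from second => "ai"
  Position 1: 'd' from first, 'i' from second => "di"
  Position 2: 'e' from first, 'j' from second => "ej"
Result: aidiej

aidiej


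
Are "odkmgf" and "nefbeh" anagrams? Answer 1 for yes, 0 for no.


Strings: "odkmgf", "nefbeh"
Sorted first:  dfgkmo
Sorted second: beefhn
Differ at position 0: 'd' vs 'b' => not anagrams

0


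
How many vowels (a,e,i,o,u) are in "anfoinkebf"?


Input: anfoinkebf
Checking each character:
  'a' at position 0: vowel (running total: 1)
  'n' at position 1: consonant
  'f' at position 2: consonant
  'o' at position 3: vowel (running total: 2)
  'i' at position 4: vowel (running total: 3)
  'n' at position 5: consonant
  'k' at position 6: consonant
  'e' at position 7: vowel (running total: 4)
  'b' at position 8: consonant
  'f' at position 9: consonant
Total vowels: 4

4


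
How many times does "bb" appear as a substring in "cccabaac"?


Searching for "bb" in "cccabaac"
Scanning each position:
  Position 0: "cc" => no
  Position 1: "cc" => no
  Position 2: "ca" => no
  Position 3: "ab" => no
  Position 4: "ba" => no
  Position 5: "aa" => no
  Position 6: "ac" => no
Total occurrences: 0

0


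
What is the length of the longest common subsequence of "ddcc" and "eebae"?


LCS of "ddcc" and "eebae"
DP table:
           e    e    b    a    e
      0    0    0    0    0    0
  d   0    0    0    0    0    0
  d   0    0    0    0    0    0
  c   0    0    0    0    0    0
  c   0    0    0    0    0    0
LCS length = dp[4][5] = 0

0


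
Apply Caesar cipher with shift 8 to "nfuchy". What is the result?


Caesar cipher: shift "nfuchy" by 8
  'n' (pos 13) + 8 = pos 21 = 'v'
  'f' (pos 5) + 8 = pos 13 = 'n'
  'u' (pos 20) + 8 = pos 2 = 'c'
  'c' (pos 2) + 8 = pos 10 = 'k'
  'h' (pos 7) + 8 = pos 15 = 'p'
  'y' (pos 24) + 8 = pos 6 = 'g'
Result: vnckpg

vnckpg


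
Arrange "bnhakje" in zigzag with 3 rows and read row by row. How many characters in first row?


Zigzag "bnhakje" into 3 rows:
Placing characters:
  'b' => row 0
  'n' => row 1
  'h' => row 2
  'a' => row 1
  'k' => row 0
  'j' => row 1
  'e' => row 2
Rows:
  Row 0: "bk"
  Row 1: "naj"
  Row 2: "he"
First row length: 2

2


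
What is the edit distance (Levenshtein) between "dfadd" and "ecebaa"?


Computing edit distance: "dfadd" -> "ecebaa"
DP table:
           e    c    e    b    a    a
      0    1    2    3    4    5    6
  d   1    1    2    3    4    5    6
  f   2    2    2    3    4    5    6
  a   3    3    3    3    4    4    5
  d   4    4    4    4    4    5    5
  d   5    5    5    5    5    5    6
Edit distance = dp[5][6] = 6

6


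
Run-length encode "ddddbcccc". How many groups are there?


Input: ddddbcccc
Scanning for consecutive runs:
  Group 1: 'd' x 4 (positions 0-3)
  Group 2: 'b' x 1 (positions 4-4)
  Group 3: 'c' x 4 (positions 5-8)
Total groups: 3

3


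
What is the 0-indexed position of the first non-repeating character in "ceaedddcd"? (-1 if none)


Input: ceaedddcd
Character frequencies:
  'a': 1
  'c': 2
  'd': 4
  'e': 2
Scanning left to right for freq == 1:
  Position 0 ('c'): freq=2, skip
  Position 1 ('e'): freq=2, skip
  Position 2 ('a'): unique! => answer = 2

2


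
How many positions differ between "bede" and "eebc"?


Comparing "bede" and "eebc" position by position:
  Position 0: 'b' vs 'e' => DIFFER
  Position 1: 'e' vs 'e' => same
  Position 2: 'd' vs 'b' => DIFFER
  Position 3: 'e' vs 'c' => DIFFER
Positions that differ: 3

3


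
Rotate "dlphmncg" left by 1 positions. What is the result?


Input: "dlphmncg", rotate left by 1
First 1 characters: "d"
Remaining characters: "lphmncg"
Concatenate remaining + first: "lphmncg" + "d" = "lphmncgd"

lphmncgd


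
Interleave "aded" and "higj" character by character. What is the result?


Interleaving "aded" and "higj":
  Position 0: 'a' from first, 'h' from second => "ah"
  Position 1: 'd' from first, 'i' from second => "di"
  Position 2: 'e' from first, 'g' from second => "eg"
  Position 3: 'd' from first, 'j' from second => "dj"
Result: ahdiegdj

ahdiegdj


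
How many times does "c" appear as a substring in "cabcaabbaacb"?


Searching for "c" in "cabcaabbaacb"
Scanning each position:
  Position 0: "c" => MATCH
  Position 1: "a" => no
  Position 2: "b" => no
  Position 3: "c" => MATCH
  Position 4: "a" => no
  Position 5: "a" => no
  Position 6: "b" => no
  Position 7: "b" => no
  Position 8: "a" => no
  Position 9: "a" => no
  Position 10: "c" => MATCH
  Position 11: "b" => no
Total occurrences: 3

3


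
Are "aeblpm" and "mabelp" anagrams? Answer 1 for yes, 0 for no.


Strings: "aeblpm", "mabelp"
Sorted first:  abelmp
Sorted second: abelmp
Sorted forms match => anagrams

1


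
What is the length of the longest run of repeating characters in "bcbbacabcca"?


Input: "bcbbacabcca"
Scanning for longest run:
  Position 1 ('c'): new char, reset run to 1
  Position 2 ('b'): new char, reset run to 1
  Position 3 ('b'): continues run of 'b', length=2
  Position 4 ('a'): new char, reset run to 1
  Position 5 ('c'): new char, reset run to 1
  Position 6 ('a'): new char, reset run to 1
  Position 7 ('b'): new char, reset run to 1
  Position 8 ('c'): new char, reset run to 1
  Position 9 ('c'): continues run of 'c', length=2
  Position 10 ('a'): new char, reset run to 1
Longest run: 'b' with length 2

2


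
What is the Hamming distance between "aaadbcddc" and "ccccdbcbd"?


Comparing "aaadbcddc" and "ccccdbcbd" position by position:
  Position 0: 'a' vs 'c' => differ
  Position 1: 'a' vs 'c' => differ
  Position 2: 'a' vs 'c' => differ
  Position 3: 'd' vs 'c' => differ
  Position 4: 'b' vs 'd' => differ
  Position 5: 'c' vs 'b' => differ
  Position 6: 'd' vs 'c' => differ
  Position 7: 'd' vs 'b' => differ
  Position 8: 'c' vs 'd' => differ
Total differences (Hamming distance): 9

9


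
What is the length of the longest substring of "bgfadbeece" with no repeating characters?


Input: "bgfadbeece"
Sliding window (track last position of each char):
  Position 0 ('b'): window [0,0] length 1 -- new best
  Position 1 ('g'): window [0,1] length 2 -- new best
  Position 2 ('f'): window [0,2] length 3 -- new best
  Position 3 ('a'): window [0,3] length 4 -- new best
  Position 4 ('d'): window [0,4] length 5 -- new best
  Position 5 ('b'): repeat (last at 0), move window start to 1
  Position 5 ('b'): window [1,5] length 5
  Position 6 ('e'): window [1,6] length 6 -- new best
  Position 7 ('e'): repeat (last at 6), move window start to 7
  Position 7 ('e'): window [7,7] length 1
  Position 8 ('c'): window [7,8] length 2
  Position 9 ('e'): repeat (last at 7), move window start to 8
  Position 9 ('e'): window [8,9] length 2
Longest substring with no repeats: "gfadbe" with length 6

6


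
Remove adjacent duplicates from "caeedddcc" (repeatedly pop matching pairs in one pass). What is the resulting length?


Input: caeedddcc
Stack-based adjacent duplicate removal:
  Read 'c': push. Stack: c
  Read 'a': push. Stack: ca
  Read 'e': push. Stack: cae
  Read 'e': matches stack top 'e' => pop. Stack: ca
  Read 'd': push. Stack: cad
  Read 'd': matches stack top 'd' => pop. Stack: ca
  Read 'd': push. Stack: cad
  Read 'c': push. Stack: cadc
  Read 'c': matches stack top 'c' => pop. Stack: cad
Final stack: "cad" (length 3)

3


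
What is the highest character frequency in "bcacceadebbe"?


Input: bcacceadebbe
Character counts:
  'a': 2
  'b': 3
  'c': 3
  'd': 1
  'e': 3
Maximum frequency: 3

3


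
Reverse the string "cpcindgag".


Input: cpcindgag
Reading characters right to left:
  Position 8: 'g'
  Position 7: 'a'
  Position 6: 'g'
  Position 5: 'd'
  Position 4: 'n'
  Position 3: 'i'
  Position 2: 'c'
  Position 1: 'p'
  Position 0: 'c'
Reversed: gagdnicpc

gagdnicpc


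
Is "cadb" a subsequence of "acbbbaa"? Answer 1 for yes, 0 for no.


Check if "cadb" is a subsequence of "acbbbaa"
Greedy scan:
  Position 0 ('a'): no match needed
  Position 1 ('c'): matches sub[0] = 'c'
  Position 2 ('b'): no match needed
  Position 3 ('b'): no match needed
  Position 4 ('b'): no match needed
  Position 5 ('a'): matches sub[1] = 'a'
  Position 6 ('a'): no match needed
Only matched 2/4 characters => not a subsequence

0


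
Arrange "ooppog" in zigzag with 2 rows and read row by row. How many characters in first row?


Zigzag "ooppog" into 2 rows:
Placing characters:
  'o' => row 0
  'o' => row 1
  'p' => row 0
  'p' => row 1
  'o' => row 0
  'g' => row 1
Rows:
  Row 0: "opo"
  Row 1: "opg"
First row length: 3

3


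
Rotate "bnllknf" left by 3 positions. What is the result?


Input: "bnllknf", rotate left by 3
First 3 characters: "bnl"
Remaining characters: "lknf"
Concatenate remaining + first: "lknf" + "bnl" = "lknfbnl"

lknfbnl


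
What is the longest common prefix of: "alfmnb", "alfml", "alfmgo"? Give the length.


Words: alfmnb, alfml, alfmgo
  Position 0: all 'a' => match
  Position 1: all 'l' => match
  Position 2: all 'f' => match
  Position 3: all 'm' => match
  Position 4: ('n', 'l', 'g') => mismatch, stop
LCP = "alfm" (length 4)

4


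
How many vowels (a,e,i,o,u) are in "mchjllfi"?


Input: mchjllfi
Checking each character:
  'm' at position 0: consonant
  'c' at position 1: consonant
  'h' at position 2: consonant
  'j' at position 3: consonant
  'l' at position 4: consonant
  'l' at position 5: consonant
  'f' at position 6: consonant
  'i' at position 7: vowel (running total: 1)
Total vowels: 1

1


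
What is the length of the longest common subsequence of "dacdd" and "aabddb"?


LCS of "dacdd" and "aabddb"
DP table:
           a    a    b    d    d    b
      0    0    0    0    0    0    0
  d   0    0    0    0    1    1    1
  a   0    1    1    1    1    1    1
  c   0    1    1    1    1    1    1
  d   0    1    1    1    2    2    2
  d   0    1    1    1    2    3    3
LCS length = dp[5][6] = 3

3


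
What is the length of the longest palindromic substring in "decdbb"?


Input: "decdbb"
Checking substrings for palindromes:
  [4:6] "bb" (len 2) => palindrome
Longest palindromic substring: "bb" with length 2

2


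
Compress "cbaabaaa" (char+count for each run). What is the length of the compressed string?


Input: cbaabaaa
Runs:
  'c' x 1 => "c1"
  'b' x 1 => "b1"
  'a' x 2 => "a2"
  'b' x 1 => "b1"
  'a' x 3 => "a3"
Compressed: "c1b1a2b1a3"
Compressed length: 10

10


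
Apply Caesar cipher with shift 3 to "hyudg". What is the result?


Caesar cipher: shift "hyudg" by 3
  'h' (pos 7) + 3 = pos 10 = 'k'
  'y' (pos 24) + 3 = pos 1 = 'b'
  'u' (pos 20) + 3 = pos 23 = 'x'
  'd' (pos 3) + 3 = pos 6 = 'g'
  'g' (pos 6) + 3 = pos 9 = 'j'
Result: kbxgj

kbxgj


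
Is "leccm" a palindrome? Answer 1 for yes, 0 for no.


Input: leccm
Reversed: mccel
  Compare pos 0 ('l') with pos 4 ('m'): MISMATCH
  Compare pos 1 ('e') with pos 3 ('c'): MISMATCH
Result: not a palindrome

0


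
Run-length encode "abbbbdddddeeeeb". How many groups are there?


Input: abbbbdddddeeeeb
Scanning for consecutive runs:
  Group 1: 'a' x 1 (positions 0-0)
  Group 2: 'b' x 4 (positions 1-4)
  Group 3: 'd' x 5 (positions 5-9)
  Group 4: 'e' x 4 (positions 10-13)
  Group 5: 'b' x 1 (positions 14-14)
Total groups: 5

5


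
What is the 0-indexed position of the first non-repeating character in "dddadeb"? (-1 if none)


Input: dddadeb
Character frequencies:
  'a': 1
  'b': 1
  'd': 4
  'e': 1
Scanning left to right for freq == 1:
  Position 0 ('d'): freq=4, skip
  Position 1 ('d'): freq=4, skip
  Position 2 ('d'): freq=4, skip
  Position 3 ('a'): unique! => answer = 3

3


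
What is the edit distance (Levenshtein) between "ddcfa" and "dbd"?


Computing edit distance: "ddcfa" -> "dbd"
DP table:
           d    b    d
      0    1    2    3
  d   1    0    1    2
  d   2    1    1    1
  c   3    2    2    2
  f   4    3    3    3
  a   5    4    4    4
Edit distance = dp[5][3] = 4

4


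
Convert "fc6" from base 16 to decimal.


Input: "fc6" in base 16
Positional expansion:
  Digit 'f' (value 15) x 16^2 = 3840
  Digit 'c' (value 12) x 16^1 = 192
  Digit '6' (value 6) x 16^0 = 6
Sum = 4038

4038


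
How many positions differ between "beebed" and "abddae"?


Comparing "beebed" and "abddae" position by position:
  Position 0: 'b' vs 'a' => DIFFER
  Position 1: 'e' vs 'b' => DIFFER
  Position 2: 'e' vs 'd' => DIFFER
  Position 3: 'b' vs 'd' => DIFFER
  Position 4: 'e' vs 'a' => DIFFER
  Position 5: 'd' vs 'e' => DIFFER
Positions that differ: 6

6


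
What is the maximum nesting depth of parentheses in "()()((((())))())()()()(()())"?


Input: "()()((((())))())()()()(()())"
Tracking depth:
  Position 0 '(': depth becomes 1
  Position 1 ')': depth becomes 0
  Position 2 '(': depth becomes 1
  Position 3 ')': depth becomes 0
  Position 4 '(': depth becomes 1
  Position 5 '(': depth becomes 2
  Position 6 '(': depth becomes 3
  Position 7 '(': depth becomes 4
  Position 8 '(': depth becomes 5
  Position 9 ')': depth becomes 4
  Position 10 ')': depth becomes 3
  Position 11 ')': depth becomes 2
  Position 12 ')': depth becomes 1
  Position 13 '(': depth becomes 2
  Position 14 ')': depth becomes 1
  Position 15 ')': depth becomes 0
  Position 16 '(': depth becomes 1
  Position 17 ')': depth becomes 0
  Position 18 '(': depth becomes 1
  Position 19 ')': depth becomes 0
  Position 20 '(': depth becomes 1
  Position 21 ')': depth becomes 0
  Position 22 '(': depth becomes 1
  Position 23 '(': depth becomes 2
  Position 24 ')': depth becomes 1
  Position 25 '(': depth becomes 2
  Position 26 ')': depth becomes 1
  Position 27 ')': depth becomes 0
Maximum depth reached: 5

5


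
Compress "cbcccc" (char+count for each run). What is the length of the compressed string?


Input: cbcccc
Runs:
  'c' x 1 => "c1"
  'b' x 1 => "b1"
  'c' x 4 => "c4"
Compressed: "c1b1c4"
Compressed length: 6

6


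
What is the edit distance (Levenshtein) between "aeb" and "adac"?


Computing edit distance: "aeb" -> "adac"
DP table:
           a    d    a    c
      0    1    2    3    4
  a   1    0    1    2    3
  e   2    1    1    2    3
  b   3    2    2    2    3
Edit distance = dp[3][4] = 3

3


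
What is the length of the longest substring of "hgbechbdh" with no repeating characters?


Input: "hgbechbdh"
Sliding window (track last position of each char):
  Position 0 ('h'): window [0,0] length 1 -- new best
  Position 1 ('g'): window [0,1] length 2 -- new best
  Position 2 ('b'): window [0,2] length 3 -- new best
  Position 3 ('e'): window [0,3] length 4 -- new best
  Position 4 ('c'): window [0,4] length 5 -- new best
  Position 5 ('h'): repeat (last at 0), move window start to 1
  Position 5 ('h'): window [1,5] length 5
  Position 6 ('b'): repeat (last at 2), move window start to 3
  Position 6 ('b'): window [3,6] length 4
  Position 7 ('d'): window [3,7] length 5
  Position 8 ('h'): repeat (last at 5), move window start to 6
  Position 8 ('h'): window [6,8] length 3
Longest substring with no repeats: "hgbec" with length 5

5


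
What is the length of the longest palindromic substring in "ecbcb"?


Input: "ecbcb"
Checking substrings for palindromes:
  [1:4] "cbc" (len 3) => palindrome
  [2:5] "bcb" (len 3) => palindrome
Longest palindromic substring: "cbc" with length 3

3


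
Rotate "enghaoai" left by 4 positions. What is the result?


Input: "enghaoai", rotate left by 4
First 4 characters: "engh"
Remaining characters: "aoai"
Concatenate remaining + first: "aoai" + "engh" = "aoaiengh"

aoaiengh


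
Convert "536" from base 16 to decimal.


Input: "536" in base 16
Positional expansion:
  Digit '5' (value 5) x 16^2 = 1280
  Digit '3' (value 3) x 16^1 = 48
  Digit '6' (value 6) x 16^0 = 6
Sum = 1334

1334


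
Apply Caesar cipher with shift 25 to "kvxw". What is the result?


Caesar cipher: shift "kvxw" by 25
  'k' (pos 10) + 25 = pos 9 = 'j'
  'v' (pos 21) + 25 = pos 20 = 'u'
  'x' (pos 23) + 25 = pos 22 = 'w'
  'w' (pos 22) + 25 = pos 21 = 'v'
Result: juwv

juwv


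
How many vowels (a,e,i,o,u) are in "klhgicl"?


Input: klhgicl
Checking each character:
  'k' at position 0: consonant
  'l' at position 1: consonant
  'h' at position 2: consonant
  'g' at position 3: consonant
  'i' at position 4: vowel (running total: 1)
  'c' at position 5: consonant
  'l' at position 6: consonant
Total vowels: 1

1


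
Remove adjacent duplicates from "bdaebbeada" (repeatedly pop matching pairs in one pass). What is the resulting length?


Input: bdaebbeada
Stack-based adjacent duplicate removal:
  Read 'b': push. Stack: b
  Read 'd': push. Stack: bd
  Read 'a': push. Stack: bda
  Read 'e': push. Stack: bdae
  Read 'b': push. Stack: bdaeb
  Read 'b': matches stack top 'b' => pop. Stack: bdae
  Read 'e': matches stack top 'e' => pop. Stack: bda
  Read 'a': matches stack top 'a' => pop. Stack: bd
  Read 'd': matches stack top 'd' => pop. Stack: b
  Read 'a': push. Stack: ba
Final stack: "ba" (length 2)

2


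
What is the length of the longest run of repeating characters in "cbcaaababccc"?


Input: "cbcaaababccc"
Scanning for longest run:
  Position 1 ('b'): new char, reset run to 1
  Position 2 ('c'): new char, reset run to 1
  Position 3 ('a'): new char, reset run to 1
  Position 4 ('a'): continues run of 'a', length=2
  Position 5 ('a'): continues run of 'a', length=3
  Position 6 ('b'): new char, reset run to 1
  Position 7 ('a'): new char, reset run to 1
  Position 8 ('b'): new char, reset run to 1
  Position 9 ('c'): new char, reset run to 1
  Position 10 ('c'): continues run of 'c', length=2
  Position 11 ('c'): continues run of 'c', length=3
Longest run: 'a' with length 3

3


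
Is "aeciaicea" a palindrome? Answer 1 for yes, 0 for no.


Input: aeciaicea
Reversed: aeciaicea
  Compare pos 0 ('a') with pos 8 ('a'): match
  Compare pos 1 ('e') with pos 7 ('e'): match
  Compare pos 2 ('c') with pos 6 ('c'): match
  Compare pos 3 ('i') with pos 5 ('i'): match
Result: palindrome

1


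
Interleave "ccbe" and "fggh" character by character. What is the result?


Interleaving "ccbe" and "fggh":
  Position 0: 'c' from first, 'f' from second => "cf"
  Position 1: 'c' from first, 'g' from second => "cg"
  Position 2: 'b' from first, 'g' from second => "bg"
  Position 3: 'e' from first, 'h' from second => "eh"
Result: cfcgbgeh

cfcgbgeh


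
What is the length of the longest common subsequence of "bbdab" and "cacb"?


LCS of "bbdab" and "cacb"
DP table:
           c    a    c    b
      0    0    0    0    0
  b   0    0    0    0    1
  b   0    0    0    0    1
  d   0    0    0    0    1
  a   0    0    1    1    1
  b   0    0    1    1    2
LCS length = dp[5][4] = 2

2


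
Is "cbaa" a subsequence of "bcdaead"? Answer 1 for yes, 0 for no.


Check if "cbaa" is a subsequence of "bcdaead"
Greedy scan:
  Position 0 ('b'): no match needed
  Position 1 ('c'): matches sub[0] = 'c'
  Position 2 ('d'): no match needed
  Position 3 ('a'): no match needed
  Position 4 ('e'): no match needed
  Position 5 ('a'): no match needed
  Position 6 ('d'): no match needed
Only matched 1/4 characters => not a subsequence

0


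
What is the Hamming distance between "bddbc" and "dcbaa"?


Comparing "bddbc" and "dcbaa" position by position:
  Position 0: 'b' vs 'd' => differ
  Position 1: 'd' vs 'c' => differ
  Position 2: 'd' vs 'b' => differ
  Position 3: 'b' vs 'a' => differ
  Position 4: 'c' vs 'a' => differ
Total differences (Hamming distance): 5

5


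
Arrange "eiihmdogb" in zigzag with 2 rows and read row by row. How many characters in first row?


Zigzag "eiihmdogb" into 2 rows:
Placing characters:
  'e' => row 0
  'i' => row 1
  'i' => row 0
  'h' => row 1
  'm' => row 0
  'd' => row 1
  'o' => row 0
  'g' => row 1
  'b' => row 0
Rows:
  Row 0: "eimob"
  Row 1: "ihdg"
First row length: 5

5


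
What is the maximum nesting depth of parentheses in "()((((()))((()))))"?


Input: "()((((()))((()))))"
Tracking depth:
  Position 0 '(': depth becomes 1
  Position 1 ')': depth becomes 0
  Position 2 '(': depth becomes 1
  Position 3 '(': depth becomes 2
  Position 4 '(': depth becomes 3
  Position 5 '(': depth becomes 4
  Position 6 '(': depth becomes 5
  Position 7 ')': depth becomes 4
  Position 8 ')': depth becomes 3
  Position 9 ')': depth becomes 2
  Position 10 '(': depth becomes 3
  Position 11 '(': depth becomes 4
  Position 12 '(': depth becomes 5
  Position 13 ')': depth becomes 4
  Position 14 ')': depth becomes 3
  Position 15 ')': depth becomes 2
  Position 16 ')': depth becomes 1
  Position 17 ')': depth becomes 0
Maximum depth reached: 5

5


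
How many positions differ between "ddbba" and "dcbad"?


Comparing "ddbba" and "dcbad" position by position:
  Position 0: 'd' vs 'd' => same
  Position 1: 'd' vs 'c' => DIFFER
  Position 2: 'b' vs 'b' => same
  Position 3: 'b' vs 'a' => DIFFER
  Position 4: 'a' vs 'd' => DIFFER
Positions that differ: 3

3
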